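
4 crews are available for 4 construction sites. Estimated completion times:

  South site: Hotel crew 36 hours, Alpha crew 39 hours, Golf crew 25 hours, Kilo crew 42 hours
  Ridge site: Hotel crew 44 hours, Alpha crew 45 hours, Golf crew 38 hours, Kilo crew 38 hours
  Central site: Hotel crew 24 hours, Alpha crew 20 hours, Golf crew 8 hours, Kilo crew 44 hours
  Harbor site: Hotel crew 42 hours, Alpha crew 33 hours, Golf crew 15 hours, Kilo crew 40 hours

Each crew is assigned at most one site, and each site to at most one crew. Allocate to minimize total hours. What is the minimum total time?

Min total: 109 hours

Optimal: Hotel crew→South site (36 hours), Alpha crew→Central site (20 hours), Golf crew→Harbor site (15 hours), Kilo crew→Ridge site (38 hours) — total 36+20+15+38 = 109 hours.
Column-greedy (each site in turn goes to its cheapest remaining crew) gives 125 hours, worse by 16.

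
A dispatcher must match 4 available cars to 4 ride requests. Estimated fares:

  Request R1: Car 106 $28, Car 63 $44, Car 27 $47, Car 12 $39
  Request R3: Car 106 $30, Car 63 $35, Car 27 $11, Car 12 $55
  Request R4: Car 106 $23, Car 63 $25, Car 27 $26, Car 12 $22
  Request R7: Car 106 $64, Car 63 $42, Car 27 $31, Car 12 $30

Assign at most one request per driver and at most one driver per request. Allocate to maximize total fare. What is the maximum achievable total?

Maximum total: $191

Optimal: Car 106→Request R7 ($64), Car 63→Request R4 ($25), Car 27→Request R1 ($47), Car 12→Request R3 ($55) — total 64+25+47+55 = $191.
Row-greedy (each driver in turn takes its best remaining request) gives $189, worse by 2.
Next-best assignment: Car 106→Request R7, Car 63→Request R1, Car 27→Request R4, Car 12→Request R3 = $189.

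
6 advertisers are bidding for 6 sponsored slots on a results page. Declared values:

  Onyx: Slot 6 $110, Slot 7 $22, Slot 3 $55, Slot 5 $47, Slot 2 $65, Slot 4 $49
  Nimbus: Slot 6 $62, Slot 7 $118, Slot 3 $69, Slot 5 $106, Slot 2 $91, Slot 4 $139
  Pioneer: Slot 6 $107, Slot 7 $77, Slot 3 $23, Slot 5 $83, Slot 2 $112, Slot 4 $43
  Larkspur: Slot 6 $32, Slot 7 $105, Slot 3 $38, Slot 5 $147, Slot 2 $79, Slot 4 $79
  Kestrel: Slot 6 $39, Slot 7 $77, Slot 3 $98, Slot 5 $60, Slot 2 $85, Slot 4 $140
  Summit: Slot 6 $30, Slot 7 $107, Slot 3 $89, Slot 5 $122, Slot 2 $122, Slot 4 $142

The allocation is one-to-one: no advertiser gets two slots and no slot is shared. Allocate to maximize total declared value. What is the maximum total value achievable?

Max total: $727

This is a one-to-one assignment (maximum-weight bipartite matching).
Optimal: Onyx→Slot 6 ($110), Nimbus→Slot 7 ($118), Pioneer→Slot 2 ($112), Larkspur→Slot 5 ($147), Kestrel→Slot 3 ($98), Summit→Slot 4 ($142) — total 110+118+112+147+98+142 = $727.
Row-greedy (each advertiser in turn takes its best remaining slot) gives $713, worse by 14.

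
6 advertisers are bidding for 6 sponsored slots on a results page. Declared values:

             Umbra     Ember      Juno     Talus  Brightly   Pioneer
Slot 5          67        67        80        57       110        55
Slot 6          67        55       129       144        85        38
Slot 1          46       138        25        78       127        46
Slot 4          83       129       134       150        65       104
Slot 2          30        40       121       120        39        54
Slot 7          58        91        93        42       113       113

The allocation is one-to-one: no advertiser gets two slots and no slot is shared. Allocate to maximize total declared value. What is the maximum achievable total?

Max total: $709

This is the linear assignment problem.
Optimal: Umbra→Slot 4 ($83), Ember→Slot 1 ($138), Juno→Slot 2 ($121), Talus→Slot 6 ($144), Brightly→Slot 5 ($110), Pioneer→Slot 7 ($113) — total 83+138+121+144+110+113 = $709.
Column-greedy (each slot in turn goes to its best remaining advertiser) gives $638, worse by 71.
Next-best assignment: Umbra→Slot 5, Ember→Slot 4, Juno→Slot 2, Talus→Slot 6, Brightly→Slot 1, Pioneer→Slot 7 = $701.
Swapping Ember↔Umbra (Ember→Slot 4 $129, Umbra→Slot 1 $46) loses 46.
No other one-to-one assignment exceeds $709.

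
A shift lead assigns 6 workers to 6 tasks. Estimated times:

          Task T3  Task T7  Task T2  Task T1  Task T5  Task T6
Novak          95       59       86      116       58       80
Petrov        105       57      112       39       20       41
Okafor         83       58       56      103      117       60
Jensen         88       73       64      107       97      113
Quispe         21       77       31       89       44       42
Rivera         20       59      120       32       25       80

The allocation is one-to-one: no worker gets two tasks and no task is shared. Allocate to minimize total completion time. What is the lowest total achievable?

Minimum total: 256 min

This is the linear assignment problem.
Optimal: Novak→Task T7 (59 min), Petrov→Task T5 (20 min), Okafor→Task T6 (60 min), Jensen→Task T2 (64 min), Quispe→Task T3 (21 min), Rivera→Task T1 (32 min) — total 59+20+60+64+21+32 = 256 min.
Swapping Okafor↔Jensen (Okafor→Task T2 56 min, Jensen→Task T6 113 min) adds 45.
No other one-to-one assignment undercuts 256 min.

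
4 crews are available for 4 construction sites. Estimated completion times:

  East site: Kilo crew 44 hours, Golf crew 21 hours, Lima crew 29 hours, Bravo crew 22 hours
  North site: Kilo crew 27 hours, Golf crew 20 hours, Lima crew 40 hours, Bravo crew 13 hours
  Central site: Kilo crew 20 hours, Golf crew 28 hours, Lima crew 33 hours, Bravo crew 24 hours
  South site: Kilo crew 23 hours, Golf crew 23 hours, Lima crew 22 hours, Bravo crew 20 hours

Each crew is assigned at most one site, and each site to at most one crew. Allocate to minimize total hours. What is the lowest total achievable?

Optimal: Kilo crew→Central site (20 hours), Golf crew→East site (21 hours), Lima crew→South site (22 hours), Bravo crew→North site (13 hours) — total 20+21+22+13 = 76 hours.
Row-greedy (each crew in turn takes its cheapest remaining site) gives 84 hours, worse by 8.
No other one-to-one assignment undercuts 76 hours.

Min total: 76 hours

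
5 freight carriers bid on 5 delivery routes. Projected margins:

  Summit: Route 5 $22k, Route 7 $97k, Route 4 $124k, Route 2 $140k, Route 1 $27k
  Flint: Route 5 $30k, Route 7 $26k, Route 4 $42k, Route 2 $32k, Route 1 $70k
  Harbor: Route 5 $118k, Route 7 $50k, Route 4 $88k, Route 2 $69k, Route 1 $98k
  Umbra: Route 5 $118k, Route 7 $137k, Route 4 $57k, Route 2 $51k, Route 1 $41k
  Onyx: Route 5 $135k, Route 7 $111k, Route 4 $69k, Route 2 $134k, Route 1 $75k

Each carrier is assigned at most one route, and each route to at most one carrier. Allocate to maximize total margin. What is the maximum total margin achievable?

Treat this as an assignment problem: match each carrier to one route.
Optimal: Summit→Route 4 ($124k), Flint→Route 1 ($70k), Harbor→Route 5 ($118k), Umbra→Route 7 ($137k), Onyx→Route 2 ($134k) — total 124+70+118+137+134 = $583k.
Column-greedy (each route in turn goes to its best remaining carrier) gives $535k, worse by 48.
Every other assignment is strictly worse.

Maximum total: $583k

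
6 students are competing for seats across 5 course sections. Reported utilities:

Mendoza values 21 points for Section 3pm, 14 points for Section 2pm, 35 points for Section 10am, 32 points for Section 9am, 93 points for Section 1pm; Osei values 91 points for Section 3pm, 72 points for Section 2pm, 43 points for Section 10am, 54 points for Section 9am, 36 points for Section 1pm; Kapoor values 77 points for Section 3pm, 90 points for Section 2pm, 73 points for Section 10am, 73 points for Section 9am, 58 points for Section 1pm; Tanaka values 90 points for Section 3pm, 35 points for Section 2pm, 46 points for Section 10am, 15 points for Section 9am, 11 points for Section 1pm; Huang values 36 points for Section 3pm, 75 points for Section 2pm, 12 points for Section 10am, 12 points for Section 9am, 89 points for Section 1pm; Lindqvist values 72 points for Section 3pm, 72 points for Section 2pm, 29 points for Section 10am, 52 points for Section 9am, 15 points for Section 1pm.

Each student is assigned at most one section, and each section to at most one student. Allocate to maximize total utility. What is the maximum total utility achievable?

Max total: 385 points

Optimal: Tanaka→Section 3pm (90 points), Huang→Section 2pm (75 points), Kapoor→Section 10am (73 points), Osei→Section 9am (54 points), Mendoza→Section 1pm (93 points) — total 90+75+73+54+93 = 385 points.
Column-greedy (each section in turn goes to its best remaining student) gives 372 points, worse by 13.
Every other assignment is strictly worse.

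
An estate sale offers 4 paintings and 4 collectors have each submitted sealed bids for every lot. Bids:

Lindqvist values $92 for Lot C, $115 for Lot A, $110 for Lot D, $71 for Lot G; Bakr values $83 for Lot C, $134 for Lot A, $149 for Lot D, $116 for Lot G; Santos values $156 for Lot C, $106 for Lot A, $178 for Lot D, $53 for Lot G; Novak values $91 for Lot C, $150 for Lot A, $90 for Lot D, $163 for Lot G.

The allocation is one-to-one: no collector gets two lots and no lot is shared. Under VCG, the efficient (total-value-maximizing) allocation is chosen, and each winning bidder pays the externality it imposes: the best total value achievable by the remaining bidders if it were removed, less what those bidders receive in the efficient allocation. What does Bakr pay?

Efficient allocation: Lindqvist→Lot A ($115), Bakr→Lot D ($149), Santos→Lot C ($156), Novak→Lot G ($163); total welfare W = $583.
Bakr receives Lot D at value $149, so the others get W − 149 = $434.
Without Bakr: best allocation of the remaining 3 bidders over all 4 lots is Lindqvist→Lot A ($115), Santos→Lot D ($178), Novak→Lot G ($163), total $456.
VCG payment = (others' best without Bakr) − (others' welfare with Bakr) = 456 − 434 = $22.

Bakr pays $22.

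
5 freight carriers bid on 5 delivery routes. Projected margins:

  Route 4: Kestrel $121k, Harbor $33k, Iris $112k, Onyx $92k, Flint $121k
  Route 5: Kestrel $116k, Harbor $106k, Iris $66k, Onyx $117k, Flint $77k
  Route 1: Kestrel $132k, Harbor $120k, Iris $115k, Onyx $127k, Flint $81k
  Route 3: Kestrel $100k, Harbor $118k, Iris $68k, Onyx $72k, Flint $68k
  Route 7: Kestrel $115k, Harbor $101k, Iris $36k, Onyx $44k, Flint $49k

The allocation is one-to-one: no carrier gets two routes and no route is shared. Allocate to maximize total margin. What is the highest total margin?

Optimal: Kestrel→Route 7 ($115k), Harbor→Route 3 ($118k), Iris→Route 1 ($115k), Onyx→Route 5 ($117k), Flint→Route 4 ($121k) — total 115+118+115+117+121 = $586k.
Row-greedy (each carrier in turn takes its best remaining route) gives $528k, worse by 58.

Max total: $586k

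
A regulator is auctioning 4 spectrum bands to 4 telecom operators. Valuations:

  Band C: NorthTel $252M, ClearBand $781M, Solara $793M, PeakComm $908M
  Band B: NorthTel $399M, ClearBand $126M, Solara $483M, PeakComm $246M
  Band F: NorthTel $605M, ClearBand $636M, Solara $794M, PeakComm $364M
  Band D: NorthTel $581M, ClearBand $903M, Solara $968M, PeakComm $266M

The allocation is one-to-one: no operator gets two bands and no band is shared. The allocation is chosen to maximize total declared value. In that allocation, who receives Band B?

NorthTel receives Band B.

Optimal: NorthTel→Band B ($399M), ClearBand→Band D ($903M), Solara→Band F ($794M), PeakComm→Band C ($908M) — total 399+903+794+908 = $3004M.
Row-greedy (each operator in turn takes its best remaining band) gives $2547M, worse by 457.
Next-best assignment: NorthTel→Band B, ClearBand→Band F, Solara→Band D, PeakComm→Band C = $2911M.
NorthTel's own top band is Band F ($605M), but forcing NorthTel→Band F and reassigning the rest optimally gives only $2899M — worse by 105.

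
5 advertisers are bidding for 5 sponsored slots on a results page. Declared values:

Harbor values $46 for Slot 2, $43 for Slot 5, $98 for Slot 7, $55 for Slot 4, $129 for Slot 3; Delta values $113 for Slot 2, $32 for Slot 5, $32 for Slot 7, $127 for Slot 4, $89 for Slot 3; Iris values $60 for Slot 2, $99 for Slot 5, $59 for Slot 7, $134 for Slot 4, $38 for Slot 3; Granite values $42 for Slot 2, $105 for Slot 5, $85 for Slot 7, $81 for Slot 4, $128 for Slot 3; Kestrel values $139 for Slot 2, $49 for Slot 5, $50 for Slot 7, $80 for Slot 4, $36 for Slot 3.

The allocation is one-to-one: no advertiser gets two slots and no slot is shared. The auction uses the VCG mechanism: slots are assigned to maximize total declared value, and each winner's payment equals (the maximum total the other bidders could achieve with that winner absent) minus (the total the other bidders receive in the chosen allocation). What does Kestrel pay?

Efficient allocation: Harbor→Slot 7 ($98), Delta→Slot 4 ($127), Iris→Slot 5 ($99), Granite→Slot 3 ($128), Kestrel→Slot 2 ($139); total welfare W = $591.
Kestrel receives Slot 2 at value $139, so the others get W − 139 = $452.
Without Kestrel: best allocation of the remaining 4 bidders over all 5 slots is Harbor→Slot 3 ($129), Delta→Slot 2 ($113), Iris→Slot 4 ($134), Granite→Slot 5 ($105), total $481.
VCG payment = (others' best without Kestrel) − (others' welfare with Kestrel) = 481 − 452 = $29.

Kestrel pays $29.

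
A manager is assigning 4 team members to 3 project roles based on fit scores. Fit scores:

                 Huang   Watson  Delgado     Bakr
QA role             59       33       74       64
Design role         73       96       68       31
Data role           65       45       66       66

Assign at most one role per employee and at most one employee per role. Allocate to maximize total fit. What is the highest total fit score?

Optimal: Delgado→QA role (74 pts), Watson→Design role (96 pts), Bakr→Data role (66 pts) — total 74+96+66 = 236 pts.
Row-greedy (each employee in turn takes its best remaining role) gives 192 pts, worse by 44.

Maximum total: 236 pts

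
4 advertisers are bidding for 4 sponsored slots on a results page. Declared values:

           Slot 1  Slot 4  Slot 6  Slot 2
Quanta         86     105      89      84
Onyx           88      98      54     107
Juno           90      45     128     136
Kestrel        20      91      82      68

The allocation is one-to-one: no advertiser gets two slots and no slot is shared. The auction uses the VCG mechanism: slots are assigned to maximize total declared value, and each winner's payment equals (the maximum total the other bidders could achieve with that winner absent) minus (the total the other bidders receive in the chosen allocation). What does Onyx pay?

Onyx pays $18.

Efficient allocation: Quanta→Slot 1 ($86), Onyx→Slot 2 ($107), Juno→Slot 6 ($128), Kestrel→Slot 4 ($91); total welfare W = $412.
Onyx receives Slot 2 at value $107, so the others get W − 107 = $305.
Without Onyx: best allocation of the remaining 3 bidders over all 4 slots is Quanta→Slot 4 ($105), Juno→Slot 2 ($136), Kestrel→Slot 6 ($82), total $323.
VCG payment = (others' best without Onyx) − (others' welfare with Onyx) = 323 − 305 = $18.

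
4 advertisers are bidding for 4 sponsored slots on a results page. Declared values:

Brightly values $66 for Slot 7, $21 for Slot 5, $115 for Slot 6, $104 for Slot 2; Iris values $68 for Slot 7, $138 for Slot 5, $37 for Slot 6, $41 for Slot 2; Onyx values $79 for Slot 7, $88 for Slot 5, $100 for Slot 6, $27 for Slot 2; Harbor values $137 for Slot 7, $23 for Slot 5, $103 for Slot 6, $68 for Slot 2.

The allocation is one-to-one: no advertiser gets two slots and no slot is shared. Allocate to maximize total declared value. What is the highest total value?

Maximum total: $479

Optimal: Brightly→Slot 2 ($104), Iris→Slot 5 ($138), Onyx→Slot 6 ($100), Harbor→Slot 7 ($137) — total 104+138+100+137 = $479.
Max-entry greedy (repeatedly take the single best remaining cell) gives $417, worse by 62.
No other one-to-one assignment exceeds $479.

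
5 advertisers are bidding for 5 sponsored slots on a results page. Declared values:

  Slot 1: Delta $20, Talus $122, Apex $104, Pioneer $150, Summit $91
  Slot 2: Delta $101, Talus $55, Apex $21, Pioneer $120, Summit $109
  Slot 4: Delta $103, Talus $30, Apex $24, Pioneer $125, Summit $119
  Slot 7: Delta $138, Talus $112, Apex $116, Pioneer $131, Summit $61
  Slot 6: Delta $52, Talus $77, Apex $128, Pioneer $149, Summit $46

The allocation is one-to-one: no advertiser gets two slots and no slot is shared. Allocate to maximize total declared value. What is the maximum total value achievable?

Optimal: Delta→Slot 7 ($138), Talus→Slot 1 ($122), Apex→Slot 6 ($128), Pioneer→Slot 2 ($120), Summit→Slot 4 ($119) — total 138+122+128+120+119 = $627.
Max-entry greedy (repeatedly take the single best remaining cell) gives $590, worse by 37.
Next-best assignment: Delta→Slot 7, Talus→Slot 1, Apex→Slot 6, Pioneer→Slot 4, Summit→Slot 2 = $622.
Swapping Delta↔Apex (Delta→Slot 6 $52, Apex→Slot 7 $116) loses 98.

Maximum total: $627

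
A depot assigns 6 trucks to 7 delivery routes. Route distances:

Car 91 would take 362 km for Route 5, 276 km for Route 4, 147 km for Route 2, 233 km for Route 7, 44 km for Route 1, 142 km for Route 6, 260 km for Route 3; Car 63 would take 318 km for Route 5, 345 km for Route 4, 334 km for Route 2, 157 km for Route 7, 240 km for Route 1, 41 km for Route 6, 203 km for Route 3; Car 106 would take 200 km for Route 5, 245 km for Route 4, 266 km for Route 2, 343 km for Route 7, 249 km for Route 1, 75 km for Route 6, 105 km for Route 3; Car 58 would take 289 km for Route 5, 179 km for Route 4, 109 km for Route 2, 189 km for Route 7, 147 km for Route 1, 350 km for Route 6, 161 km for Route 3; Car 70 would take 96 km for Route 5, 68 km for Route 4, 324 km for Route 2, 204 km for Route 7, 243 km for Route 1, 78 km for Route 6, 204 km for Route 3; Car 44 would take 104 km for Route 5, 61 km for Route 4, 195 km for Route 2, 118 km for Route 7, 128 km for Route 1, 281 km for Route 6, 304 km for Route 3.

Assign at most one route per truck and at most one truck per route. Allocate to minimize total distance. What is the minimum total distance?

Min total: 456 km

Optimal: Car 91→Route 1 (44 km), Car 63→Route 6 (41 km), Car 106→Route 3 (105 km), Car 58→Route 2 (109 km), Car 70→Route 5 (96 km), Car 44→Route 4 (61 km) — total 44+41+105+109+96+61 = 456 km.
Row-greedy (each truck in turn takes its cheapest remaining route) gives 471 km, worse by 15.
Next-best assignment: Car 91→Route 1, Car 63→Route 6, Car 106→Route 3, Car 58→Route 2, Car 70→Route 4, Car 44→Route 5 = 471 km.
Every other assignment is strictly worse.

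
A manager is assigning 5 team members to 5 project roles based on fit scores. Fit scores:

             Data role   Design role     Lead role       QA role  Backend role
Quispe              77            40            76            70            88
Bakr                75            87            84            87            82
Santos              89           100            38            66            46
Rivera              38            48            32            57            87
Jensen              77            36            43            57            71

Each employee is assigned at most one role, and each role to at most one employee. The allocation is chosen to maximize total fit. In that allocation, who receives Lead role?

Quispe receives Lead role.

Treat this as an assignment problem: match each employee to one role.
Optimal: Quispe→Lead role (76 pts), Bakr→QA role (87 pts), Santos→Design role (100 pts), Rivera→Backend role (87 pts), Jensen→Data role (77 pts) — total 76+87+100+87+77 = 427 pts.
Max-entry greedy (repeatedly take the single best remaining cell) gives 384 pts, worse by 43.
Swapping Santos↔Quispe (Santos→Lead role 38 pts, Quispe→Design role 40 pts) loses 98.
Quispe's own top role is Backend role (88 pts), but forcing Quispe→Backend role and reassigning the rest optimally gives only 406 pts — worse by 21.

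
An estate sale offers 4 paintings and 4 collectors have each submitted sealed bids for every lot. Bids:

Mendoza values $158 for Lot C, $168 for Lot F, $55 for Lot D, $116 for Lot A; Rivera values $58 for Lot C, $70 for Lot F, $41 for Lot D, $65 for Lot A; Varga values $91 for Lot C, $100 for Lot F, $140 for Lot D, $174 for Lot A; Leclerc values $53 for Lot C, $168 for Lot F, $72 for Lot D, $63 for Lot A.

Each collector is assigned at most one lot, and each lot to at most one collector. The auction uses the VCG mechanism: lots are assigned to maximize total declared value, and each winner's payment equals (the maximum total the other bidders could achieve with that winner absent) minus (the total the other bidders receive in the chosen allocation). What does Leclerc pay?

Efficient allocation: Mendoza→Lot C ($158), Rivera→Lot D ($41), Varga→Lot A ($174), Leclerc→Lot F ($168); total welfare W = $541.
Leclerc receives Lot F at value $168, so the others get W − 168 = $373.
Without Leclerc: best allocation of the remaining 3 bidders over all 4 lots is Mendoza→Lot C ($158), Rivera→Lot F ($70), Varga→Lot A ($174), total $402.
VCG payment = (others' best without Leclerc) − (others' welfare with Leclerc) = 402 − 373 = $29.

Leclerc pays $29.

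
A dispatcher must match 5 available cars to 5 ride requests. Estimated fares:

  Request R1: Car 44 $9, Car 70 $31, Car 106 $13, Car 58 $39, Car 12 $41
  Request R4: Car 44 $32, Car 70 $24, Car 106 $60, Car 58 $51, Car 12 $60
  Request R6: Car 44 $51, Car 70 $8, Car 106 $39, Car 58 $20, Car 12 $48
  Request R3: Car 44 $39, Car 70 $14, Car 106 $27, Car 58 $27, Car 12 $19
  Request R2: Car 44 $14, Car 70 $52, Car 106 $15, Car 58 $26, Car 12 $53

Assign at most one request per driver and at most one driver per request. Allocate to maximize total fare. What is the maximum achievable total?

Treat this as an assignment problem: match each driver to one request.
Optimal: Car 44→Request R3 ($39), Car 70→Request R2 ($52), Car 106→Request R4 ($60), Car 58→Request R1 ($39), Car 12→Request R6 ($48) — total 39+52+60+39+48 = $238.
Column-greedy (each request in turn goes to its best remaining driver) gives $231, worse by 7.
Next-best assignment: Car 44→Request R6, Car 70→Request R2, Car 106→Request R4, Car 58→Request R3, Car 12→Request R1 = $231.
No other one-to-one assignment exceeds $238.

Max total: $238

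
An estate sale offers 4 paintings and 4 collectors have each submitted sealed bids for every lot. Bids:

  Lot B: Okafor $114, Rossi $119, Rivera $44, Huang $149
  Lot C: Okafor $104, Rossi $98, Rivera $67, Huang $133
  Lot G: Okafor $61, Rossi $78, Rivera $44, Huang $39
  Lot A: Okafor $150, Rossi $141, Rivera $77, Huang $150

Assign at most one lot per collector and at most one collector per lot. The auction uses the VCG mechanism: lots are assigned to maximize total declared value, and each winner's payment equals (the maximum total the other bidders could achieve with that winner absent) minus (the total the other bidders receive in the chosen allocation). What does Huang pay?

Efficient allocation: Okafor→Lot A ($150), Rossi→Lot B ($119), Rivera→Lot G ($44), Huang→Lot C ($133); total welfare W = $446.
Huang receives Lot C at value $133, so the others get W − 133 = $313.
Without Huang: best allocation of the remaining 3 bidders over all 4 lots is Okafor→Lot A ($150), Rossi→Lot B ($119), Rivera→Lot C ($67), total $336.
VCG payment = (others' best without Huang) − (others' welfare with Huang) = 336 − 313 = $23.

Huang pays $23.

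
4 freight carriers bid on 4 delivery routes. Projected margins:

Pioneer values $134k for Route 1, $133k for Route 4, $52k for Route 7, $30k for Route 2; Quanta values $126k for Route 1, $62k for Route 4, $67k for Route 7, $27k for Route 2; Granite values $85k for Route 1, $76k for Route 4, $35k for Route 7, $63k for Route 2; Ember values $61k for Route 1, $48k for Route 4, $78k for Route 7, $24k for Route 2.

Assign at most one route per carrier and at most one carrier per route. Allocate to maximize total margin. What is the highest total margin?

Optimal: Pioneer→Route 4 ($133k), Quanta→Route 1 ($126k), Granite→Route 2 ($63k), Ember→Route 7 ($78k) — total 133+126+63+78 = $400k.
Column-greedy (each route in turn goes to its best remaining carrier) gives $315k, worse by 85.
No other one-to-one assignment exceeds $400k.

Max total: $400k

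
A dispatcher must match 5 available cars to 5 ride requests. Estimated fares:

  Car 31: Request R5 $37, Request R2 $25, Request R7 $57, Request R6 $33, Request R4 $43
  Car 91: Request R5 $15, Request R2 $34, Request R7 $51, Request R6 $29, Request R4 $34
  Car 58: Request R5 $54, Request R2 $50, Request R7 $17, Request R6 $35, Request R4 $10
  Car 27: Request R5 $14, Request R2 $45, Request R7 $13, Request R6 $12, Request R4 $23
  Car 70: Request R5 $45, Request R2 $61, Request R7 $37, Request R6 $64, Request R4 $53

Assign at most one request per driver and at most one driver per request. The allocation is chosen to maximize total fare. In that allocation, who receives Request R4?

Car 31 receives Request R4.

This is the linear assignment problem.
Optimal: Car 31→Request R4 ($43), Car 91→Request R7 ($51), Car 58→Request R5 ($54), Car 27→Request R2 ($45), Car 70→Request R6 ($64) — total 43+51+54+45+64 = $257.
Next-best assignment: Car 31→Request R7, Car 91→Request R4, Car 58→Request R5, Car 27→Request R2, Car 70→Request R6 = $254.
Car 31's own top request is Request R7 ($57), but forcing Car 31→Request R7 and reassigning the rest optimally gives only $254 — worse by 3.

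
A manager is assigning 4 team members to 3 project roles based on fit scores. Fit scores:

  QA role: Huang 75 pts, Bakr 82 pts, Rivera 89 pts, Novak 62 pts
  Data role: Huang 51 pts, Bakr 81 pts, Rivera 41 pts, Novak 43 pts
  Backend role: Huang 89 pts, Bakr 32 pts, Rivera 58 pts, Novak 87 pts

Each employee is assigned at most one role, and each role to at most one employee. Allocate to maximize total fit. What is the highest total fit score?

Optimal: Rivera→QA role (89 pts), Bakr→Data role (81 pts), Huang→Backend role (89 pts) — total 89+81+89 = 259 pts.
Row-greedy (each employee in turn takes its best remaining role) gives 212 pts, worse by 47.
Next-best assignment: Rivera→QA role, Bakr→Data role, Novak→Backend role = 257 pts.
Checked against all permutations: 259 pts is optimal.

Max total: 259 pts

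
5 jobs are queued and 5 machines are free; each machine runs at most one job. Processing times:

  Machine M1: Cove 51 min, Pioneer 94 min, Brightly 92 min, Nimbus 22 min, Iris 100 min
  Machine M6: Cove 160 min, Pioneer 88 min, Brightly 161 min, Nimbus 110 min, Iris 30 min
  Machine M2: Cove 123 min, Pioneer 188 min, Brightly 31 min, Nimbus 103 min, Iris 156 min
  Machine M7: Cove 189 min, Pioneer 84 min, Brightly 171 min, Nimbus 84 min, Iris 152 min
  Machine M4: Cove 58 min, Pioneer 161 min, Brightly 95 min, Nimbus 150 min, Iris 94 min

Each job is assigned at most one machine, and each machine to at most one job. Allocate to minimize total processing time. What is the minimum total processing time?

Treat this as an assignment problem: match each job to one machine.
Optimal: Cove→Machine M4 (58 min), Pioneer→Machine M7 (84 min), Brightly→Machine M2 (31 min), Nimbus→Machine M1 (22 min), Iris→Machine M6 (30 min) — total 58+84+31+22+30 = 225 min.
Row-greedy (each job in turn takes its cheapest remaining machine) gives 370 min, worse by 145.
Swapping Nimbus↔Brightly (Nimbus→Machine M2 103 min, Brightly→Machine M1 92 min) adds 142.
Checked against all permutations: 225 min is optimal.

Minimum total: 225 min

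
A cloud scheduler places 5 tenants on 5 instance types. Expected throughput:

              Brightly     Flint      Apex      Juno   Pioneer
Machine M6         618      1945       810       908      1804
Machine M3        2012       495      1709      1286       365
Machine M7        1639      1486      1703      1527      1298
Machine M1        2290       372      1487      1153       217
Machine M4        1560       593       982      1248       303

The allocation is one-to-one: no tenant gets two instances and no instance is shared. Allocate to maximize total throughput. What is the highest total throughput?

Optimal: Brightly→Machine M1 (2290 ops/s), Flint→Machine M7 (1486 ops/s), Apex→Machine M3 (1709 ops/s), Juno→Machine M4 (1248 ops/s), Pioneer→Machine M6 (1804 ops/s) — total 2290+1486+1709+1248+1804 = 8537 ops/s.
Column-greedy (each instance in turn goes to its best remaining tenant) gives 7116 ops/s, worse by 1421.
Next-best assignment: Brightly→Machine M1, Flint→Machine M6, Apex→Machine M3, Juno→Machine M4, Pioneer→Machine M7 = 8490 ops/s.

Maximum total: 8537 ops/s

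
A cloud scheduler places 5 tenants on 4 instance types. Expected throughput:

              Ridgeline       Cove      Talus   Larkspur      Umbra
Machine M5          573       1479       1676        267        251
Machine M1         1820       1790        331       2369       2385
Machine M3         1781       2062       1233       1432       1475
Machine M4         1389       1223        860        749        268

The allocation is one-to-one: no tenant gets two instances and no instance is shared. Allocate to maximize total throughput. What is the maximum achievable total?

This is a one-to-one assignment (maximum-weight bipartite matching).
Optimal: Talus→Machine M5 (1676 ops/s), Umbra→Machine M1 (2385 ops/s), Cove→Machine M3 (2062 ops/s), Ridgeline→Machine M4 (1389 ops/s) — total 1676+2385+2062+1389 = 7512 ops/s.
Row-greedy (each tenant in turn takes its best remaining instance) gives 6307 ops/s, worse by 1205.
Swapping Talus↔Cove (Talus→Machine M3 1233 ops/s, Cove→Machine M5 1479 ops/s) loses 1026.

Maximum total: 7512 ops/s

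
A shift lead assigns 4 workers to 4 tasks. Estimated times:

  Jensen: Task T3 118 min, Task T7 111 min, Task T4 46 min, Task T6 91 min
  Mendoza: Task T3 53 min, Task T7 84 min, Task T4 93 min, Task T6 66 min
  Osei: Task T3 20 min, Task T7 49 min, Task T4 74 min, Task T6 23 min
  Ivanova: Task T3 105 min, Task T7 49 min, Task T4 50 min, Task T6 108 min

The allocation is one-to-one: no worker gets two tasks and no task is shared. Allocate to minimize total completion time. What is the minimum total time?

Min total: 171 min

This is the linear assignment problem.
Optimal: Jensen→Task T4 (46 min), Mendoza→Task T3 (53 min), Osei→Task T6 (23 min), Ivanova→Task T7 (49 min) — total 46+53+23+49 = 171 min.
Column-greedy (each task in turn goes to its cheapest remaining worker) gives 181 min, worse by 10.
Swapping Ivanova↔Mendoza (Ivanova→Task T3 105 min, Mendoza→Task T7 84 min) adds 87.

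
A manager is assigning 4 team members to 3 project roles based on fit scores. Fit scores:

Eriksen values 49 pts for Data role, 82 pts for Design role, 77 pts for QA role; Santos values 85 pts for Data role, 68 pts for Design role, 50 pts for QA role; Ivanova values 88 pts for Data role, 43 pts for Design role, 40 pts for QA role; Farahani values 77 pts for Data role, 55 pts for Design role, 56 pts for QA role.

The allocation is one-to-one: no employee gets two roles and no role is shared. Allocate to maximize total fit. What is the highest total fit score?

This is the linear assignment problem.
Optimal: Ivanova→Data role (88 pts), Santos→Design role (68 pts), Eriksen→QA role (77 pts) — total 88+68+77 = 233 pts.
Next-best assignment: Ivanova→Data role, Eriksen→Design role, Farahani→QA role = 226 pts.
No other one-to-one assignment exceeds 233 pts.

Maximum total: 233 pts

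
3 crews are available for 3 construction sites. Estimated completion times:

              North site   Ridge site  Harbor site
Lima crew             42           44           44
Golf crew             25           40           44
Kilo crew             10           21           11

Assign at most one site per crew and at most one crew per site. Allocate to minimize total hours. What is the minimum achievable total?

Min total: 80 hours

Treat this as an assignment problem: match each crew to one site.
Optimal: Lima crew→Ridge site (44 hours), Golf crew→North site (25 hours), Kilo crew→Harbor site (11 hours) — total 44+25+11 = 80 hours.
Row-greedy (each crew in turn takes its cheapest remaining site) gives 93 hours, worse by 13.
Next-best assignment: Lima crew→Harbor site, Golf crew→North site, Kilo crew→Ridge site = 90 hours.
Swapping Kilo crew↔Lima crew (Kilo crew→Ridge site 21 hours, Lima crew→Harbor site 44 hours) adds 10.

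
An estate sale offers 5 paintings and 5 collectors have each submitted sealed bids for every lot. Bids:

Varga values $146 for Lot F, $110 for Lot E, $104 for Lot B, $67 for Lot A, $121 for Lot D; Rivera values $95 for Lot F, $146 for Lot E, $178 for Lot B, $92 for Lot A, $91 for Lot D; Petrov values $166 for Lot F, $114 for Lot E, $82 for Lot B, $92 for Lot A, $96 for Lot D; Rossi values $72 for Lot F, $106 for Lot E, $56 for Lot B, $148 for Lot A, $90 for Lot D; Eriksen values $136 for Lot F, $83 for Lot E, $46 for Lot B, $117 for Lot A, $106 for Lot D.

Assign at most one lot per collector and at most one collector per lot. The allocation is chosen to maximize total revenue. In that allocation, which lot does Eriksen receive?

Eriksen receives Lot D.

Optimal: Varga→Lot E ($110), Rivera→Lot B ($178), Petrov→Lot F ($166), Rossi→Lot A ($148), Eriksen→Lot D ($106) — total 110+178+166+148+106 = $708.
Column-greedy (each lot in turn goes to its best remaining collector) gives $670, worse by 38.
Eriksen's own top lot is Lot F ($136), but forcing Eriksen→Lot F and reassigning the rest optimally gives only $697 — worse by 11.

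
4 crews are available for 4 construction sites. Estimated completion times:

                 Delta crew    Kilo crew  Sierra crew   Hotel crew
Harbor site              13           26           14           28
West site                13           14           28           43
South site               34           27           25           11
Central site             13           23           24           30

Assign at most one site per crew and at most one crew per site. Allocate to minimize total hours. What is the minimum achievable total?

Optimal: Delta crew→Central site (13 hours), Kilo crew→West site (14 hours), Sierra crew→Harbor site (14 hours), Hotel crew→South site (11 hours) — total 13+14+14+11 = 52 hours.
Row-greedy (each crew in turn takes its cheapest remaining site) gives 62 hours, worse by 10.
Next-best assignment: Delta crew→West site, Kilo crew→Central site, Sierra crew→Harbor site, Hotel crew→South site = 61 hours.
Every other assignment is strictly worse.

Min total: 52 hours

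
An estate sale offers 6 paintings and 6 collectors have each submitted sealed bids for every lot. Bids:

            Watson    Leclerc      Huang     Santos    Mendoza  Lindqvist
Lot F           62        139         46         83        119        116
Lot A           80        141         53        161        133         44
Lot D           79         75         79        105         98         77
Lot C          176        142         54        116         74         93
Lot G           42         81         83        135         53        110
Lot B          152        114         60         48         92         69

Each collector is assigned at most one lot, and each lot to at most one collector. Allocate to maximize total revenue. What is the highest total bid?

Treat this as an assignment problem: match each collector to one lot.
Optimal: Watson→Lot B ($152), Leclerc→Lot C ($142), Huang→Lot D ($79), Santos→Lot A ($161), Mendoza→Lot F ($119), Lindqvist→Lot G ($110) — total 152+142+79+161+119+110 = $763.
Column-greedy (each lot in turn goes to its best remaining collector) gives $744, worse by 19.
Next-best assignment: Watson→Lot C, Leclerc→Lot B, Huang→Lot D, Santos→Lot A, Mendoza→Lot F, Lindqvist→Lot G = $759.

Max total: $763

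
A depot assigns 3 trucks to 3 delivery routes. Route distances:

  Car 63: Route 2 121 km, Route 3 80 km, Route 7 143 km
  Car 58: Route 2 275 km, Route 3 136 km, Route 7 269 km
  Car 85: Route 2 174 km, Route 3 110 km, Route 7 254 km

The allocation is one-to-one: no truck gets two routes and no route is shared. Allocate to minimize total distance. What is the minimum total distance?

This is the linear assignment problem.
Optimal: Car 63→Route 7 (143 km), Car 58→Route 3 (136 km), Car 85→Route 2 (174 km) — total 143+136+174 = 453 km.

Min total: 453 km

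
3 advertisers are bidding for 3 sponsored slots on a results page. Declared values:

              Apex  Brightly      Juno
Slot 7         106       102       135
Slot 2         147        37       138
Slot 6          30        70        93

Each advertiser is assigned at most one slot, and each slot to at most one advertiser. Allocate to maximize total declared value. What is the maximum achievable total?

Optimal: Apex→Slot 2 ($147), Brightly→Slot 6 ($70), Juno→Slot 7 ($135) — total 147+70+135 = $352.
Row-greedy (each advertiser in turn takes its best remaining slot) gives $342, worse by 10.
Every other assignment is strictly worse.

Maximum total: $352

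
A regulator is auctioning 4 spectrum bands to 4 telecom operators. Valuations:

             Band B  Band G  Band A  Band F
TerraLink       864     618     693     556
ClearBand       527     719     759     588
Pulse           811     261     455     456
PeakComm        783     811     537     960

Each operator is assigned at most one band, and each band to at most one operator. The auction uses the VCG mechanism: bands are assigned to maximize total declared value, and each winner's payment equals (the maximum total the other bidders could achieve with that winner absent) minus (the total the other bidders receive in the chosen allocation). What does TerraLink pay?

Efficient allocation: TerraLink→Band A ($693M), ClearBand→Band G ($719M), Pulse→Band B ($811M), PeakComm→Band F ($960M); total welfare W = $3183M.
TerraLink receives Band A at value $693M, so the others get W − 693 = $2490M.
Without TerraLink: best allocation of the remaining 3 bidders over all 4 bands is ClearBand→Band A ($759M), Pulse→Band B ($811M), PeakComm→Band F ($960M), total $2530M.
VCG payment = (others' best without TerraLink) − (others' welfare with TerraLink) = 2530 − 2490 = $40M.

TerraLink pays $40M.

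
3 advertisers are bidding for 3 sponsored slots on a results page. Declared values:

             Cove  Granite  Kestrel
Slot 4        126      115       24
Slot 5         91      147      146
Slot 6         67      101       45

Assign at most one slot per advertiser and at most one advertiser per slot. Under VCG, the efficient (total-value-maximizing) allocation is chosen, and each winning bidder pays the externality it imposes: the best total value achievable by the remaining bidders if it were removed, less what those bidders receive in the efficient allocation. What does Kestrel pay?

Efficient allocation: Cove→Slot 4 ($126), Granite→Slot 6 ($101), Kestrel→Slot 5 ($146); total welfare W = $373.
Kestrel receives Slot 5 at value $146, so the others get W − 146 = $227.
Without Kestrel: best allocation of the remaining 2 bidders over all 3 slots is Cove→Slot 4 ($126), Granite→Slot 5 ($147), total $273.
VCG payment = (others' best without Kestrel) − (others' welfare with Kestrel) = 273 − 227 = $46.

Kestrel pays $46.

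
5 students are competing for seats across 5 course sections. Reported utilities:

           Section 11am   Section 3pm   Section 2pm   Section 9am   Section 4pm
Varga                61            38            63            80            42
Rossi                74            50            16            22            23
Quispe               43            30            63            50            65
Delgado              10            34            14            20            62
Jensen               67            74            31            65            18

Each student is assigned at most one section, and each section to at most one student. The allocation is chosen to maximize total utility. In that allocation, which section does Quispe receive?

Optimal: Varga→Section 9am (80 points), Rossi→Section 11am (74 points), Quispe→Section 2pm (63 points), Delgado→Section 4pm (62 points), Jensen→Section 3pm (74 points) — total 80+74+63+62+74 = 353 points.
Column-greedy (each section in turn goes to its best remaining student) gives 323 points, worse by 30.
Swapping Rossi↔Quispe (Rossi→Section 2pm 16 points, Quispe→Section 11am 43 points) loses 78.
Quispe's own top section is Section 4pm (65 points), but forcing Quispe→Section 4pm and reassigning the rest optimally gives only 307 points — worse by 46.

Quispe receives Section 2pm.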